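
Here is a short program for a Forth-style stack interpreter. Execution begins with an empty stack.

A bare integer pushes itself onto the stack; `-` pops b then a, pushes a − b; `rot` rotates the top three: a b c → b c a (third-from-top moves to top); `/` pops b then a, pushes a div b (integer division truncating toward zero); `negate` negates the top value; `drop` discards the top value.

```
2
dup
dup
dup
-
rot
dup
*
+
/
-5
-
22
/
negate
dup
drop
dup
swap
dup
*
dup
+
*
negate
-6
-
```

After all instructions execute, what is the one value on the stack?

2       [2]
dup     [2, 2]
dup     [2, 2, 2]
dup     [2, 2, 2, 2]
-       [2, 2, 0]
rot     [2, 0, 2]
dup     [2, 0, 2, 2]
*       [2, 0, 4]
+       [2, 4]
/       [0]
-5      [0, -5]
-       [5]
22      [5, 22]
/       [0]
negate  [0]
dup     [0, 0]
drop    [0]
dup     [0, 0]
swap    [0, 0]
dup     [0, 0, 0]
*       [0, 0]
dup     [0, 0, 0]
+       [0, 0]
*       [0]
negate  [0]
-6      [0, -6]
-       [6]

6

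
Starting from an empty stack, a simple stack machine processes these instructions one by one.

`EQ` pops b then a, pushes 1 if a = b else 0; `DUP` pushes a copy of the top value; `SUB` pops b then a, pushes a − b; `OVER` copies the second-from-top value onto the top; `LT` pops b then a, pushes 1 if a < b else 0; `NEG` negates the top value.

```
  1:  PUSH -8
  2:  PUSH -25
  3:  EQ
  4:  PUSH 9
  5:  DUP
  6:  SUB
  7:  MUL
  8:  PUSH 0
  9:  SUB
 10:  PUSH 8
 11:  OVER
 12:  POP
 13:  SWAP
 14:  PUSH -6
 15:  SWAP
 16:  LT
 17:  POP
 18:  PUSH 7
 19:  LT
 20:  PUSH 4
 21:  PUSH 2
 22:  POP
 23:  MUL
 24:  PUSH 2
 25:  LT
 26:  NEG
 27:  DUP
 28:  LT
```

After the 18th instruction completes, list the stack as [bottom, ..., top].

[8, 7]

PUSH -8  → -8
PUSH -25 → -8 -25
EQ       → 0
PUSH 9   → 0 9
DUP      → 0 9 9
SUB      → 0 0
MUL      → 0
PUSH 0   → 0 0
SUB      → 0
PUSH 8   → 0 8
OVER     → 0 8 0
POP      → 0 8
SWAP     → 8 0
PUSH -6  → 8 0 -6
SWAP     → 8 -6 0
LT       → 8 1
POP      → 8
PUSH 7   → 8 7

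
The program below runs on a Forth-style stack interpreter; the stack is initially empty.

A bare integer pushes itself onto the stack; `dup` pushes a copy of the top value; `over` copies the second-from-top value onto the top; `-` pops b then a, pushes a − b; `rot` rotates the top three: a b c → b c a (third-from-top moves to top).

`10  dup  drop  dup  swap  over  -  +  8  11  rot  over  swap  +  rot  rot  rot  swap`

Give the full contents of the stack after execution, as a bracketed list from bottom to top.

10    10
dup   10 10
drop  10
dup   10 10
swap  10 10
over  10 10 10
-     10 0
+     10
8     10 8
11    10 8 11
rot   8 11 10
over  8 11 10 11
swap  8 11 11 10
+     8 11 21
rot   11 21 8
rot   21 8 11
rot   8 11 21
swap  8 21 11

[8, 21, 11]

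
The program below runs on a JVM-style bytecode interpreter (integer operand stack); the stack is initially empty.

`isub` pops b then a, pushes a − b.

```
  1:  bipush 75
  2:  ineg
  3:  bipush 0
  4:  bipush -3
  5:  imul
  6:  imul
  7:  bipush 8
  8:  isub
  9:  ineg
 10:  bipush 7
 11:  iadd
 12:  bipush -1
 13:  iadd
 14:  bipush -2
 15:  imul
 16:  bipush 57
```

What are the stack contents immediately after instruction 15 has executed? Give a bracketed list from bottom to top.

[-28]

bipush 75  [75]
ineg       [-75]
bipush 0   [-75, 0]
bipush -3  [-75, 0, -3]
imul       [-75, 0]
imul       [0]
bipush 8   [0, 8]
isub       [-8]
ineg       [8]
bipush 7   [8, 7]
iadd       [15]
bipush -1  [15, -1]
iadd       [14]
bipush -2  [14, -2]
imul       [-28]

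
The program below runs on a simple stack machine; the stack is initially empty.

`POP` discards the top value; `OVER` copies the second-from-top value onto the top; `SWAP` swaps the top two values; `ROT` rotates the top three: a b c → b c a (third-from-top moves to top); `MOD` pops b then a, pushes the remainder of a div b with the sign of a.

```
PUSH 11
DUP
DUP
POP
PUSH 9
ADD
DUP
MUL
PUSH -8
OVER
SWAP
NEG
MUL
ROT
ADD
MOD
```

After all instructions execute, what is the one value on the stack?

PUSH 11  11
DUP      11 11
DUP      11 11 11
POP      11 11
PUSH 9   11 11 9
ADD      11 20
DUP      11 20 20
MUL      11 400
PUSH -8  11 400 -8
OVER     11 400 -8 400
SWAP     11 400 400 -8
NEG      11 400 400 8
MUL      11 400 3200
ROT      400 3200 11
ADD      400 3211
MOD      400

400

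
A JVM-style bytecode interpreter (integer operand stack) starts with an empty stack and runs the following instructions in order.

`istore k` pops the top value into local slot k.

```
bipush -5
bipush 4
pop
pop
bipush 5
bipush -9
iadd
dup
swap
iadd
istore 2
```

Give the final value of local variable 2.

bipush -5 → [-5]
bipush 4  → [-5, 4]
pop       → [-5]
pop       → []
bipush 5  → [5]
bipush -9 → [5, -9]
iadd      → [-4]
dup       → [-4, -4]
swap      → [-4, -4]
iadd      → [-8]
istore 2  → []

-8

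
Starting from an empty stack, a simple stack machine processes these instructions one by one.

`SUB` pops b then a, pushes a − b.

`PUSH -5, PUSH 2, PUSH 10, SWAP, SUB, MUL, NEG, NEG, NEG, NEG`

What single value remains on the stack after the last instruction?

PUSH -5 → -5
PUSH 2  → -5 2
PUSH 10 → -5 2 10
SWAP    → -5 10 2
SUB     → -5 8
MUL     → -40
NEG     → 40
NEG     → -40
NEG     → 40
NEG     → -40

-40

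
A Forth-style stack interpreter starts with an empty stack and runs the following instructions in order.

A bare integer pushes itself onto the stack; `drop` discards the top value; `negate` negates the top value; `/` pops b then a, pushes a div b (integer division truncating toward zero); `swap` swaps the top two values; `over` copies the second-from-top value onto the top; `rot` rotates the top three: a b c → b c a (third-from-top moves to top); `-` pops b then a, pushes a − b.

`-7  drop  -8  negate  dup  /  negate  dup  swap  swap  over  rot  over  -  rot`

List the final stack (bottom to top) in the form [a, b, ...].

-7     -> [-7]
drop   -> []
-8     -> [-8]
negate -> [8]
dup    -> [8, 8]
/      -> [1]
negate -> [-1]
dup    -> [-1, -1]
swap   -> [-1, -1]
swap   -> [-1, -1]
over   -> [-1, -1, -1]
rot    -> [-1, -1, -1]
over   -> [-1, -1, -1, -1]
-      -> [-1, -1, 0]
rot    -> [-1, 0, -1]

[-1, 0, -1]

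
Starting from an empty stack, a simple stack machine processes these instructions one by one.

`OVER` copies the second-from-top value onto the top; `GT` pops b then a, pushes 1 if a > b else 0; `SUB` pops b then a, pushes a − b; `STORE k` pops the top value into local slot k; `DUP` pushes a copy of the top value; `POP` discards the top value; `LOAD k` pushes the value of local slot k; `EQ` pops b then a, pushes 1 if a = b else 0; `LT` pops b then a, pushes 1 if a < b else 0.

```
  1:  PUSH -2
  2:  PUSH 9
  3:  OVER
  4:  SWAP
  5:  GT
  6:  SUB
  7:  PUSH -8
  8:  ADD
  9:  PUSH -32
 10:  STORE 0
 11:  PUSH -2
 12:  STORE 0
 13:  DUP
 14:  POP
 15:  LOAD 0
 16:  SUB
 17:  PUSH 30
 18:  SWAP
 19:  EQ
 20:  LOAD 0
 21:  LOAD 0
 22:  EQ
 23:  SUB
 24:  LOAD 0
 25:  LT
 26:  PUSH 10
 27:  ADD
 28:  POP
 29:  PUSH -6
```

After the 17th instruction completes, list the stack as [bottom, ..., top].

[-8, 30]

PUSH -2  : -2
PUSH 9   : -2 9
OVER     : -2 9 -2
SWAP     : -2 -2 9
GT       : -2 0
SUB      : -2
PUSH -8  : -2 -8
ADD      : -10
PUSH -32 : -10 -32
STORE 0  : -10
PUSH -2  : -10 -2
STORE 0  : -10
DUP      : -10 -10
POP      : -10
LOAD 0   : -10 -2
SUB      : -8
PUSH 30  : -8 30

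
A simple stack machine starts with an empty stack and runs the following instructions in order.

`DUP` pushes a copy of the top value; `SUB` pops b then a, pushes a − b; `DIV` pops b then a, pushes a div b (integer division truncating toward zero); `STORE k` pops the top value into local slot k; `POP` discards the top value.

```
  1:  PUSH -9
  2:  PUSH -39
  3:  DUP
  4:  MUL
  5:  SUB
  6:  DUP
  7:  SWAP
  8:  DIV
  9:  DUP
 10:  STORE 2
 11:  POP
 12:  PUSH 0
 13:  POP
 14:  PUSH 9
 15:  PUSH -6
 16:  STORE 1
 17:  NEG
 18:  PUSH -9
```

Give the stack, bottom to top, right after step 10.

PUSH -9  : [-9]
PUSH -39 : [-9, -39]
DUP      : [-9, -39, -39]
MUL      : [-9, 1521]
SUB      : [-1530]
DUP      : [-1530, -1530]
SWAP     : [-1530, -1530]
DIV      : [1]
DUP      : [1, 1]
STORE 2  : [1]

[1]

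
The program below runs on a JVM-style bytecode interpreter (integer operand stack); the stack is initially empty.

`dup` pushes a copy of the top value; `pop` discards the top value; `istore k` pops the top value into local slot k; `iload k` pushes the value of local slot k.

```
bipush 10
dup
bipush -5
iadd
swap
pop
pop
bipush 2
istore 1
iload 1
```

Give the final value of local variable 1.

bipush 10 : 10
dup       : 10 10
bipush -5 : 10 10 -5
iadd      : 10 5
swap      : 5 10
pop       : 5
pop       : (empty)
bipush 2  : 2
istore 1  : (empty)
iload 1   : 2

2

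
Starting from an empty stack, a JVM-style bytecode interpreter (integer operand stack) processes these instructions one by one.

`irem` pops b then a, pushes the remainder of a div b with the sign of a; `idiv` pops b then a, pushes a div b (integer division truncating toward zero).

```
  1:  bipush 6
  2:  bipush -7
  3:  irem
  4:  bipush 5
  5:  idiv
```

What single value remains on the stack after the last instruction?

1

bipush 6   6
bipush -7  6 -7
irem       6
bipush 5   6 5
idiv       1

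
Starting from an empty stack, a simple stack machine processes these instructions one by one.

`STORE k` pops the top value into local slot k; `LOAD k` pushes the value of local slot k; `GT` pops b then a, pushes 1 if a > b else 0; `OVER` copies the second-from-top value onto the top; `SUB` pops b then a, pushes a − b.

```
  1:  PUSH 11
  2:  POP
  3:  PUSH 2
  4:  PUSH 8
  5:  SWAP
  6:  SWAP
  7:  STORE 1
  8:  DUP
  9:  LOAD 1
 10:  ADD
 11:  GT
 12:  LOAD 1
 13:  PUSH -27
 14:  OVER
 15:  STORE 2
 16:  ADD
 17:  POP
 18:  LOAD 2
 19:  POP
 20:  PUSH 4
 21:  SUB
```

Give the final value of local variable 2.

8

PUSH 11  : [11]
POP      : []
PUSH 2   : [2]
PUSH 8   : [2, 8]
SWAP     : [8, 2]
SWAP     : [2, 8]
STORE 1  : [2]
DUP      : [2, 2]
LOAD 1   : [2, 2, 8]
ADD      : [2, 10]
GT       : [0]
LOAD 1   : [0, 8]
PUSH -27 : [0, 8, -27]
OVER     : [0, 8, -27, 8]
STORE 2  : [0, 8, -27]
ADD      : [0, -19]
POP      : [0]
LOAD 2   : [0, 8]
POP      : [0]
PUSH 4   : [0, 4]
SUB      : [-4]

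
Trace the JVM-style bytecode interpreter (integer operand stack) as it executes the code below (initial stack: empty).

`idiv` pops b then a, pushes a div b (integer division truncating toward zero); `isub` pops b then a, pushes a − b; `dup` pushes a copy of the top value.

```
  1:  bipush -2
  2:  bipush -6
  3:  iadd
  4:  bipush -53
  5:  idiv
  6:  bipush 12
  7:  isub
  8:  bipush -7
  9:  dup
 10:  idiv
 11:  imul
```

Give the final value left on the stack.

bipush -2   -2
bipush -6   -2 -6
iadd        -8
bipush -53  -8 -53
idiv        0
bipush 12   0 12
isub        -12
bipush -7   -12 -7
dup         -12 -7 -7
idiv        -12 1
imul        -12

-12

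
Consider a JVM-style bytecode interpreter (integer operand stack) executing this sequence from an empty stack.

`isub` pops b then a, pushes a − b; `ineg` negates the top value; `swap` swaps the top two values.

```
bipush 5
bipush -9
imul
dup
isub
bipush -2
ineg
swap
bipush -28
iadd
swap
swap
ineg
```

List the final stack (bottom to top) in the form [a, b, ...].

[2, 28]

bipush 5   → 5
bipush -9  → 5 -9
imul       → -45
dup        → -45 -45
isub       → 0
bipush -2  → 0 -2
ineg       → 0 2
swap       → 2 0
bipush -28 → 2 0 -28
iadd       → 2 -28
swap       → -28 2
swap       → 2 -28
ineg       → 2 28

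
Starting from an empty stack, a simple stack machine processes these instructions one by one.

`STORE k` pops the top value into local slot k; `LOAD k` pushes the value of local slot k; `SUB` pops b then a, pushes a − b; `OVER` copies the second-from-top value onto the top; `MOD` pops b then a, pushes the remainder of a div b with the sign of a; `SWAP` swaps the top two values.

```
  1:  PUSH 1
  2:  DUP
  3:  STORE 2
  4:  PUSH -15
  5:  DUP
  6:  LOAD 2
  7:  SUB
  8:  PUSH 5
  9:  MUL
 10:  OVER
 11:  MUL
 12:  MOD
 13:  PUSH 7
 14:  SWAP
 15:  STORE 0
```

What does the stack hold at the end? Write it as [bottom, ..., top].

PUSH 1   : [1]
DUP      : [1, 1]
STORE 2  : [1]
PUSH -15 : [1, -15]
DUP      : [1, -15, -15]
LOAD 2   : [1, -15, -15, 1]
SUB      : [1, -15, -16]
PUSH 5   : [1, -15, -16, 5]
MUL      : [1, -15, -80]
OVER     : [1, -15, -80, -15]
MUL      : [1, -15, 1200]
MOD      : [1, -15]
PUSH 7   : [1, -15, 7]
SWAP     : [1, 7, -15]
STORE 0  : [1, 7]

[1, 7]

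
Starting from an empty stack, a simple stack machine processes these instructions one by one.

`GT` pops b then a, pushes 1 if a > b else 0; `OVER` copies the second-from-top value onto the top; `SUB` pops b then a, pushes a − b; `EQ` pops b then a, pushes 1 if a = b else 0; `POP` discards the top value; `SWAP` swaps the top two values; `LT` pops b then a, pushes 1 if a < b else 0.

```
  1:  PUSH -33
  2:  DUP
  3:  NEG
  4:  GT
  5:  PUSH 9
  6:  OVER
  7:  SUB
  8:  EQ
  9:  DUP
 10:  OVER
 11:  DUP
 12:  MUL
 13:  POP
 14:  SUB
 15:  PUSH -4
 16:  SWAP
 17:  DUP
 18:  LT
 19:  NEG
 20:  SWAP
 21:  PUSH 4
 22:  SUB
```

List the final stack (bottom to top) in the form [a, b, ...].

PUSH -33 : -33
DUP      : -33 -33
NEG      : -33 33
GT       : 0
PUSH 9   : 0 9
OVER     : 0 9 0
SUB      : 0 9
EQ       : 0
DUP      : 0 0
OVER     : 0 0 0
DUP      : 0 0 0 0
MUL      : 0 0 0
POP      : 0 0
SUB      : 0
PUSH -4  : 0 -4
SWAP     : -4 0
DUP      : -4 0 0
LT       : -4 0
NEG      : -4 0
SWAP     : 0 -4
PUSH 4   : 0 -4 4
SUB      : 0 -8

[0, -8]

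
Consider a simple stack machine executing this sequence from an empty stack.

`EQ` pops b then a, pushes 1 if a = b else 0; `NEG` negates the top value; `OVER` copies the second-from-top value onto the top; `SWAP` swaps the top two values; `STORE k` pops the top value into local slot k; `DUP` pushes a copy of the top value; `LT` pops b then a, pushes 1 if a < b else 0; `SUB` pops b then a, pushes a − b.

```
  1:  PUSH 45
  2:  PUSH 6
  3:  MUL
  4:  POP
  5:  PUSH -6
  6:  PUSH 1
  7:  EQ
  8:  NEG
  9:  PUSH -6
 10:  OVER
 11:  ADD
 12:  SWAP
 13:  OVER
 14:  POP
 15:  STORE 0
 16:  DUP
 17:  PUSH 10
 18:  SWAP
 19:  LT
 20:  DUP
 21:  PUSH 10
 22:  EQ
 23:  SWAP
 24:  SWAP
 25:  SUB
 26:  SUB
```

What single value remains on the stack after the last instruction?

PUSH 45 : 45
PUSH 6  : 45 6
MUL     : 270
POP     : (empty)
PUSH -6 : -6
PUSH 1  : -6 1
EQ      : 0
NEG     : 0
PUSH -6 : 0 -6
OVER    : 0 -6 0
ADD     : 0 -6
SWAP    : -6 0
OVER    : -6 0 -6
POP     : -6 0
STORE 0 : -6
DUP     : -6 -6
PUSH 10 : -6 -6 10
SWAP    : -6 10 -6
LT      : -6 0
DUP     : -6 0 0
PUSH 10 : -6 0 0 10
EQ      : -6 0 0
SWAP    : -6 0 0
SWAP    : -6 0 0
SUB     : -6 0
SUB     : -6

-6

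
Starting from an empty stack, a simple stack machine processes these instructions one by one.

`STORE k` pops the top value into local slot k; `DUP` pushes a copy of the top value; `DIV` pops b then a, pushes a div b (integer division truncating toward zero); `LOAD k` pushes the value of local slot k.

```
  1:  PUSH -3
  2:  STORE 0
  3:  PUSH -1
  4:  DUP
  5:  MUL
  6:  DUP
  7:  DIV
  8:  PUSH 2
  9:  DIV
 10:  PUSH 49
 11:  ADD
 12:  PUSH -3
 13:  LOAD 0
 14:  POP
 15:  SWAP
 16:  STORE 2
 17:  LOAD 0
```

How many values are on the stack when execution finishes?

PUSH -3 -> [-3]
STORE 0 -> []
PUSH -1 -> [-1]
DUP     -> [-1, -1]
MUL     -> [1]
DUP     -> [1, 1]
DIV     -> [1]
PUSH 2  -> [1, 2]
DIV     -> [0]
PUSH 49 -> [0, 49]
ADD     -> [49]
PUSH -3 -> [49, -3]
LOAD 0  -> [49, -3, -3]
POP     -> [49, -3]
SWAP    -> [-3, 49]
STORE 2 -> [-3]
LOAD 0  -> [-3, -3]

2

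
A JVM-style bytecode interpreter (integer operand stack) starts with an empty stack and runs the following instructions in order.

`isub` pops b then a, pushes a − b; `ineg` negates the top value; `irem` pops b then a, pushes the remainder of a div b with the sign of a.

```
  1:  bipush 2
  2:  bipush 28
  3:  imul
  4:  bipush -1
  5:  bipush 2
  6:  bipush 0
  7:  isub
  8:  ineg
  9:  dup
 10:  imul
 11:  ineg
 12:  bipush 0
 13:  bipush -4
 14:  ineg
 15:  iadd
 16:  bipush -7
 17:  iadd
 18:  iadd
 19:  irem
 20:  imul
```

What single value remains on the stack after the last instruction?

bipush 2  -> 2
bipush 28 -> 2 28
imul      -> 56
bipush -1 -> 56 -1
bipush 2  -> 56 -1 2
bipush 0  -> 56 -1 2 0
isub      -> 56 -1 2
ineg      -> 56 -1 -2
dup       -> 56 -1 -2 -2
imul      -> 56 -1 4
ineg      -> 56 -1 -4
bipush 0  -> 56 -1 -4 0
bipush -4 -> 56 -1 -4 0 -4
ineg      -> 56 -1 -4 0 4
iadd      -> 56 -1 -4 4
bipush -7 -> 56 -1 -4 4 -7
iadd      -> 56 -1 -4 -3
iadd      -> 56 -1 -7
irem      -> 56 -1
imul      -> -56

-56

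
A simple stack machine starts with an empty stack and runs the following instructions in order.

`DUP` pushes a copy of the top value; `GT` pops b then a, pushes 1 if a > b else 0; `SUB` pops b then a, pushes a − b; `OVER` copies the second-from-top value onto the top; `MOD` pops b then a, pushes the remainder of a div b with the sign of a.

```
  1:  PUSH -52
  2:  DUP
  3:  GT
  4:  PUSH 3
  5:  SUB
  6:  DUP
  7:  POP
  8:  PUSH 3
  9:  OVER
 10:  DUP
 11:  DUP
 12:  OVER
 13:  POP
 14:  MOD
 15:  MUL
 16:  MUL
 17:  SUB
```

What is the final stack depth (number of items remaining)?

1

PUSH -52 : -52
DUP      : -52 -52
GT       : 0
PUSH 3   : 0 3
SUB      : -3
DUP      : -3 -3
POP      : -3
PUSH 3   : -3 3
OVER     : -3 3 -3
DUP      : -3 3 -3 -3
DUP      : -3 3 -3 -3 -3
OVER     : -3 3 -3 -3 -3 -3
POP      : -3 3 -3 -3 -3
MOD      : -3 3 -3 0
MUL      : -3 3 0
MUL      : -3 0
SUB      : -3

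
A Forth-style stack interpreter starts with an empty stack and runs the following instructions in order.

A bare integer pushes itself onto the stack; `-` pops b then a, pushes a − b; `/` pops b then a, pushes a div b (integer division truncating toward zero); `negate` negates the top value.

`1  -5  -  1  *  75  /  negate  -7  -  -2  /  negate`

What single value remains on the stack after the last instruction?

3

1       1
-5      1 -5
-       6
1       6 1
*       6
75      6 75
/       0
negate  0
-7      0 -7
-       7
-2      7 -2
/       -3
negate  3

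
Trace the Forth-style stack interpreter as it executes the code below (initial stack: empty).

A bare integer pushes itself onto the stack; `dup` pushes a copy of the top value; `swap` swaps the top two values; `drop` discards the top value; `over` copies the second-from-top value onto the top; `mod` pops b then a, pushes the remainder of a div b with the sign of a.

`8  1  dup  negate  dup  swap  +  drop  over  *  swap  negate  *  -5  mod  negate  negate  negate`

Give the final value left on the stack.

4

8      : 8
1      : 8 1
dup    : 8 1 1
negate : 8 1 -1
dup    : 8 1 -1 -1
swap   : 8 1 -1 -1
+      : 8 1 -2
drop   : 8 1
over   : 8 1 8
*      : 8 8
swap   : 8 8
negate : 8 -8
*      : -64
-5     : -64 -5
mod    : -4
negate : 4
negate : -4
negate : 4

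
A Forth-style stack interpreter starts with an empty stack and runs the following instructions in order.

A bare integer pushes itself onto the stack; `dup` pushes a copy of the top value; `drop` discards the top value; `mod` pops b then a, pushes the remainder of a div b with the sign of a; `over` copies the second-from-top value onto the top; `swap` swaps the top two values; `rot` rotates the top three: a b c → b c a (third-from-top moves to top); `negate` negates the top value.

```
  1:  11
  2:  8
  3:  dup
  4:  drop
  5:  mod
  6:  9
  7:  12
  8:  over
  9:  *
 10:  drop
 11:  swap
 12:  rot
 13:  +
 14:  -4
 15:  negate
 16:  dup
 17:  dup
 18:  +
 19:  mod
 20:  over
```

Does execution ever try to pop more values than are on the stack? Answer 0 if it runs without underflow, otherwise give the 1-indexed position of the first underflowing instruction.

12

11   : [11]
8    : [11, 8]
dup  : [11, 8, 8]
drop : [11, 8]
mod  : [3]
9    : [3, 9]
12   : [3, 9, 12]
over : [3, 9, 12, 9]
*    : [3, 9, 108]
drop : [3, 9]
swap : [9, 3]
rot  — needs 3 operands, stack has 2 → underflow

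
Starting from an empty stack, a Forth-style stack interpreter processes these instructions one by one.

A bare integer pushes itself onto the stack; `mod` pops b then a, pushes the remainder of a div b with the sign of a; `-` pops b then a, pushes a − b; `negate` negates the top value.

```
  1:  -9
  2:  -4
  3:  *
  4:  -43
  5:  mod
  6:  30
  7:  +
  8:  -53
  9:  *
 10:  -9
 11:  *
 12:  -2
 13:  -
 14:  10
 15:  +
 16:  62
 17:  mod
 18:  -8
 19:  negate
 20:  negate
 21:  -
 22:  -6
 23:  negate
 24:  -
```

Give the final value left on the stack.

62

-9     : -9
-4     : -9 -4
*      : 36
-43    : 36 -43
mod    : 36
30     : 36 30
+      : 66
-53    : 66 -53
*      : -3498
-9     : -3498 -9
*      : 31482
-2     : 31482 -2
-      : 31484
10     : 31484 10
+      : 31494
62     : 31494 62
mod    : 60
-8     : 60 -8
negate : 60 8
negate : 60 -8
-      : 68
-6     : 68 -6
negate : 68 6
-      : 62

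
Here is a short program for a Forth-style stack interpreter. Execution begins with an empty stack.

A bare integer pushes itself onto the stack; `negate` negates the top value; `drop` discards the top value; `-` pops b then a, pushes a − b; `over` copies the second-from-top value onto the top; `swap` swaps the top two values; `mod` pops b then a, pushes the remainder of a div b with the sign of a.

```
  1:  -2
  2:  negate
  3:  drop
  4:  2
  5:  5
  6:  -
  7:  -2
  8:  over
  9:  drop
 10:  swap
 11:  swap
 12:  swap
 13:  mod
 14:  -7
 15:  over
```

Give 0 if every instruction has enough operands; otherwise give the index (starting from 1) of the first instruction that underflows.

0

-2     : [-2]
negate : [2]
drop   : []
2      : [2]
5      : [2, 5]
-      : [-3]
-2     : [-3, -2]
over   : [-3, -2, -3]
drop   : [-3, -2]
swap   : [-2, -3]
swap   : [-3, -2]
swap   : [-2, -3]
mod    : [-2]
-7     : [-2, -7]
over   : [-2, -7, -2]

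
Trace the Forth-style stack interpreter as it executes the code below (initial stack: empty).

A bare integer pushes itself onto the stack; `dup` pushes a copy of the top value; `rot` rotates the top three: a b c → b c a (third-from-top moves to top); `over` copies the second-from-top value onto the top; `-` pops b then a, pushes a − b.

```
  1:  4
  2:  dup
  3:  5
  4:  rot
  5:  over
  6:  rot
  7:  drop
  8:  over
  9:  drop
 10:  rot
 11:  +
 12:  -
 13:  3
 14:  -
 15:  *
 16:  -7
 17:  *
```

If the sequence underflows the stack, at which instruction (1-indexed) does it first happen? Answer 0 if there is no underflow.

15

4    -> [4]
dup  -> [4, 4]
5    -> [4, 4, 5]
rot  -> [4, 5, 4]
over -> [4, 5, 4, 5]
rot  -> [4, 4, 5, 5]
drop -> [4, 4, 5]
over -> [4, 4, 5, 4]
drop -> [4, 4, 5]
rot  -> [4, 5, 4]
+    -> [4, 9]
-    -> [-5]
3    -> [-5, 3]
-    -> [-8]
*  — needs 2 operands, stack has 1 → underflow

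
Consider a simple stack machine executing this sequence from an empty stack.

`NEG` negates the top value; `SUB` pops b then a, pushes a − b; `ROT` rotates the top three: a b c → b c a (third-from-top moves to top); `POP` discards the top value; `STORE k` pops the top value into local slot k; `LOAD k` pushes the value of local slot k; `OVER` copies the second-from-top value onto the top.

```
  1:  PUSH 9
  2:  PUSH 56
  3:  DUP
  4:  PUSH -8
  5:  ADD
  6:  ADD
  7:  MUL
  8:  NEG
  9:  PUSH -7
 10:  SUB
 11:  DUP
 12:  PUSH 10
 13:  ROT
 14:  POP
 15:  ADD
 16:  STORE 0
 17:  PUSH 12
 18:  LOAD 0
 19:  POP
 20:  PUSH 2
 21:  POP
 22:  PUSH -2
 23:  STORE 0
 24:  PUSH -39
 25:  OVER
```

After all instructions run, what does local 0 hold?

-2

PUSH 9   : 9
PUSH 56  : 9 56
DUP      : 9 56 56
PUSH -8  : 9 56 56 -8
ADD      : 9 56 48
ADD      : 9 104
MUL      : 936
NEG      : -936
PUSH -7  : -936 -7
SUB      : -929
DUP      : -929 -929
PUSH 10  : -929 -929 10
ROT      : -929 10 -929
POP      : -929 10
ADD      : -919
STORE 0  : (empty)
PUSH 12  : 12
LOAD 0   : 12 -919
POP      : 12
PUSH 2   : 12 2
POP      : 12
PUSH -2  : 12 -2
STORE 0  : 12
PUSH -39 : 12 -39
OVER     : 12 -39 12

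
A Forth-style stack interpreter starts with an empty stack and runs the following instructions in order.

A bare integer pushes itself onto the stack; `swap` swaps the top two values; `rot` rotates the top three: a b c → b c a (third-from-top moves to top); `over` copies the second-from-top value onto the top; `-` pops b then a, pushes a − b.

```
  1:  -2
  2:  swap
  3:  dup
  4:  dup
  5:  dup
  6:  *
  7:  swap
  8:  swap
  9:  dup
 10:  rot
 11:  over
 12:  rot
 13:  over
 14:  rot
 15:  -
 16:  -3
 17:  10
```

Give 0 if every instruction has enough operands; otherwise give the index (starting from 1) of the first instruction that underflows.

-2 -> -2
swap  — needs 2 operands, stack has 1 → underflow

2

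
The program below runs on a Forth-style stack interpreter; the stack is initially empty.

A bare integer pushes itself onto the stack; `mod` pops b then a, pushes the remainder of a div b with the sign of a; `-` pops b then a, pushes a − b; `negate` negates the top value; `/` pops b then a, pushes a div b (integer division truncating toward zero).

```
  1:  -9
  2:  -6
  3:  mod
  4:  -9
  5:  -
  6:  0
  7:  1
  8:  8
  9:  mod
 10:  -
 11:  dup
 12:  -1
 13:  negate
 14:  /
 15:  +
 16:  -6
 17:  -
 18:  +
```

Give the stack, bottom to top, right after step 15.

[6, -2]

-9     -> -9
-6     -> -9 -6
mod    -> -3
-9     -> -3 -9
-      -> 6
0      -> 6 0
1      -> 6 0 1
8      -> 6 0 1 8
mod    -> 6 0 1
-      -> 6 -1
dup    -> 6 -1 -1
-1     -> 6 -1 -1 -1
negate -> 6 -1 -1 1
/      -> 6 -1 -1
+      -> 6 -2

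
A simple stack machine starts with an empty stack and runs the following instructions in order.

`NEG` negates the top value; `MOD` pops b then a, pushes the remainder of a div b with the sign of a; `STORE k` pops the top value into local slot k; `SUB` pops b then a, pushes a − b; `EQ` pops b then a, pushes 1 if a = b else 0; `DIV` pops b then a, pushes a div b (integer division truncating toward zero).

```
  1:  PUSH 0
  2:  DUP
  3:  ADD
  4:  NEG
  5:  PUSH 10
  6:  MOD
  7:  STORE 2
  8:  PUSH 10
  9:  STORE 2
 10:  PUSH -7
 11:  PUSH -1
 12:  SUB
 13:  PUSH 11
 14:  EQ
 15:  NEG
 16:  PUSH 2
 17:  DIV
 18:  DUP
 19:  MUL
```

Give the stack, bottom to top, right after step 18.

PUSH 0  -> 0
DUP     -> 0 0
ADD     -> 0
NEG     -> 0
PUSH 10 -> 0 10
MOD     -> 0
STORE 2 -> (empty)
PUSH 10 -> 10
STORE 2 -> (empty)
PUSH -7 -> -7
PUSH -1 -> -7 -1
SUB     -> -6
PUSH 11 -> -6 11
EQ      -> 0
NEG     -> 0
PUSH 2  -> 0 2
DIV     -> 0
DUP     -> 0 0

[0, 0]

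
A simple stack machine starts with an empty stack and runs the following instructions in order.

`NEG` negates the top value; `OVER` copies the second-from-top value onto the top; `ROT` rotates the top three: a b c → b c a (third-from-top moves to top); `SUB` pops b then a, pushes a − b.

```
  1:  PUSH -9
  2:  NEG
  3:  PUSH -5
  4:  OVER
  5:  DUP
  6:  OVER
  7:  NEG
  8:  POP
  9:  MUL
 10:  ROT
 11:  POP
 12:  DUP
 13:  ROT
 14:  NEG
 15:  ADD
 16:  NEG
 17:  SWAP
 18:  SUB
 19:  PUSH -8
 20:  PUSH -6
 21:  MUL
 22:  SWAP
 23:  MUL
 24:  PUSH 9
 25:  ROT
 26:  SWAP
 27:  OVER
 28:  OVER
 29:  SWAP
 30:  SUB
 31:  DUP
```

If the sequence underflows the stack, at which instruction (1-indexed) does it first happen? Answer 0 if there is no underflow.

PUSH -9 : [-9]
NEG     : [9]
PUSH -5 : [9, -5]
OVER    : [9, -5, 9]
DUP     : [9, -5, 9, 9]
OVER    : [9, -5, 9, 9, 9]
NEG     : [9, -5, 9, 9, -9]
POP     : [9, -5, 9, 9]
MUL     : [9, -5, 81]
ROT     : [-5, 81, 9]
POP     : [-5, 81]
DUP     : [-5, 81, 81]
ROT     : [81, 81, -5]
NEG     : [81, 81, 5]
ADD     : [81, 86]
NEG     : [81, -86]
SWAP    : [-86, 81]
SUB     : [-167]
PUSH -8 : [-167, -8]
PUSH -6 : [-167, -8, -6]
MUL     : [-167, 48]
SWAP    : [48, -167]
MUL     : [-8016]
PUSH 9  : [-8016, 9]
ROT  — needs 3 operands, stack has 2 → underflow

25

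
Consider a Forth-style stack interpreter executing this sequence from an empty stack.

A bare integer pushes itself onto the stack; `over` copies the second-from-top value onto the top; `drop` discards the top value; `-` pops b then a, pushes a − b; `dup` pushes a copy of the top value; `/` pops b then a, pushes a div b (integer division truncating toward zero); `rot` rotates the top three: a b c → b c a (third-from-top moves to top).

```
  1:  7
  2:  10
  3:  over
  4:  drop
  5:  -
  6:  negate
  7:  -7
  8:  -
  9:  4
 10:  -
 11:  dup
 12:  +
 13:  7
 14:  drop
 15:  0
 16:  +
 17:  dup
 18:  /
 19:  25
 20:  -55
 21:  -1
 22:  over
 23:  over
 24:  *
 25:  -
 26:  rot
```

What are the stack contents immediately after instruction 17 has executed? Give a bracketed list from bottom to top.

7      : [7]
10     : [7, 10]
over   : [7, 10, 7]
drop   : [7, 10]
-      : [-3]
negate : [3]
-7     : [3, -7]
-      : [10]
4      : [10, 4]
-      : [6]
dup    : [6, 6]
+      : [12]
7      : [12, 7]
drop   : [12]
0      : [12, 0]
+      : [12]
dup    : [12, 12]

[12, 12]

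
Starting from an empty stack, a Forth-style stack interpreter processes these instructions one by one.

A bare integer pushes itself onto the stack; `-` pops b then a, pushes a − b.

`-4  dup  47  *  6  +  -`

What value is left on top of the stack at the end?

178

-4   -4
dup  -4 -4
47   -4 -4 47
*    -4 -188
6    -4 -188 6
+    -4 -182
-    178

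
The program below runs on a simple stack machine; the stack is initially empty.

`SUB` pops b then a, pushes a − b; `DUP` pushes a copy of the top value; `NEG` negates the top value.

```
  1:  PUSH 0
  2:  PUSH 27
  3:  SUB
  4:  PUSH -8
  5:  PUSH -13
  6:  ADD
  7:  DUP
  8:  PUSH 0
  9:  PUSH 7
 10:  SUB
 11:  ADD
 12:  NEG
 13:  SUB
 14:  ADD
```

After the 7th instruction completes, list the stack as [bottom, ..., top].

PUSH 0   -> [0]
PUSH 27  -> [0, 27]
SUB      -> [-27]
PUSH -8  -> [-27, -8]
PUSH -13 -> [-27, -8, -13]
ADD      -> [-27, -21]
DUP      -> [-27, -21, -21]

[-27, -21, -21]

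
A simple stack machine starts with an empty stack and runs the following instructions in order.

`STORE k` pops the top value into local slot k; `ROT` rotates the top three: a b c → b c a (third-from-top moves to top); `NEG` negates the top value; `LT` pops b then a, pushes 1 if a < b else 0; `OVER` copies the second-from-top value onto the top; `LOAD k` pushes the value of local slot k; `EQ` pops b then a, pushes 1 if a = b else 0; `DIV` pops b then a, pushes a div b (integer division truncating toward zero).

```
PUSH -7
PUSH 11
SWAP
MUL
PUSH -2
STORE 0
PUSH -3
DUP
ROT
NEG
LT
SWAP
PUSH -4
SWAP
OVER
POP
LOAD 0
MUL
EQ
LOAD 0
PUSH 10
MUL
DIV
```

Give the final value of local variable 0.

-2

PUSH -7 → [-7]
PUSH 11 → [-7, 11]
SWAP    → [11, -7]
MUL     → [-77]
PUSH -2 → [-77, -2]
STORE 0 → [-77]
PUSH -3 → [-77, -3]
DUP     → [-77, -3, -3]
ROT     → [-3, -3, -77]
NEG     → [-3, -3, 77]
LT      → [-3, 1]
SWAP    → [1, -3]
PUSH -4 → [1, -3, -4]
SWAP    → [1, -4, -3]
OVER    → [1, -4, -3, -4]
POP     → [1, -4, -3]
LOAD 0  → [1, -4, -3, -2]
MUL     → [1, -4, 6]
EQ      → [1, 0]
LOAD 0  → [1, 0, -2]
PUSH 10 → [1, 0, -2, 10]
MUL     → [1, 0, -20]
DIV     → [1, 0]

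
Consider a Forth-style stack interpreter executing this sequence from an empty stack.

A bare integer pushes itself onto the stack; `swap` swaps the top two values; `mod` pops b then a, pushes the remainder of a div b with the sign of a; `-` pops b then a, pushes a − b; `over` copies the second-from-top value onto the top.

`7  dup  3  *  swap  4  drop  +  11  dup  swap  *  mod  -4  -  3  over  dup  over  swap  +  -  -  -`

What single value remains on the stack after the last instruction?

7    -> 7
dup  -> 7 7
3    -> 7 7 3
*    -> 7 21
swap -> 21 7
4    -> 21 7 4
drop -> 21 7
+    -> 28
11   -> 28 11
dup  -> 28 11 11
swap -> 28 11 11
*    -> 28 121
mod  -> 28
-4   -> 28 -4
-    -> 32
3    -> 32 3
over -> 32 3 32
dup  -> 32 3 32 32
over -> 32 3 32 32 32
swap -> 32 3 32 32 32
+    -> 32 3 32 64
-    -> 32 3 -32
-    -> 32 35
-    -> -3

-3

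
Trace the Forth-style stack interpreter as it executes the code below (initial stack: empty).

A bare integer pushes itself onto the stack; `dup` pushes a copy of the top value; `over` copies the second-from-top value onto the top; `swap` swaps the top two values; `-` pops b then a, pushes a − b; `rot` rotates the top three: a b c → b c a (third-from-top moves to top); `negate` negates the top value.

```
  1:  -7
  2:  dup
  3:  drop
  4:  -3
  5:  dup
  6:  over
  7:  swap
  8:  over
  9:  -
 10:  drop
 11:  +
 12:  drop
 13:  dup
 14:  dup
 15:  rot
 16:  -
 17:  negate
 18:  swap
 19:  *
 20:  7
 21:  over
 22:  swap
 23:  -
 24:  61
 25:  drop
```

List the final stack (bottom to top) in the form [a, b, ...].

[0, -7]

-7      [-7]
dup     [-7, -7]
drop    [-7]
-3      [-7, -3]
dup     [-7, -3, -3]
over    [-7, -3, -3, -3]
swap    [-7, -3, -3, -3]
over    [-7, -3, -3, -3, -3]
-       [-7, -3, -3, 0]
drop    [-7, -3, -3]
+       [-7, -6]
drop    [-7]
dup     [-7, -7]
dup     [-7, -7, -7]
rot     [-7, -7, -7]
-       [-7, 0]
negate  [-7, 0]
swap    [0, -7]
*       [0]
7       [0, 7]
over    [0, 7, 0]
swap    [0, 0, 7]
-       [0, -7]
61      [0, -7, 61]
drop    [0, -7]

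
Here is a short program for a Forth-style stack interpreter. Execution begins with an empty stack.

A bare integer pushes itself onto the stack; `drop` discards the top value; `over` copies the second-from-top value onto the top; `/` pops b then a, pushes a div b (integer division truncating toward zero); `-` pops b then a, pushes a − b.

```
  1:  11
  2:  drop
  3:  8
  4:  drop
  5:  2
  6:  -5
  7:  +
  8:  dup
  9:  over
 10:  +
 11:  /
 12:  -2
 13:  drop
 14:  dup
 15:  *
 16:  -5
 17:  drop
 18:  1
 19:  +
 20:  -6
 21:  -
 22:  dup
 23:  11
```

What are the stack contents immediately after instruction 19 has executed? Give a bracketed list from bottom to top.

11   : 11
drop : (empty)
8    : 8
drop : (empty)
2    : 2
-5   : 2 -5
+    : -3
dup  : -3 -3
over : -3 -3 -3
+    : -3 -6
/    : 0
-2   : 0 -2
drop : 0
dup  : 0 0
*    : 0
-5   : 0 -5
drop : 0
1    : 0 1
+    : 1

[1]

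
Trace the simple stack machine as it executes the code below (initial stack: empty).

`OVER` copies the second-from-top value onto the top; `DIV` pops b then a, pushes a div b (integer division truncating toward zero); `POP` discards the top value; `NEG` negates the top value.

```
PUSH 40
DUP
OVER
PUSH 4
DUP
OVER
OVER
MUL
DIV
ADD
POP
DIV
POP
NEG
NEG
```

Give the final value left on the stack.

40

PUSH 40  [40]
DUP      [40, 40]
OVER     [40, 40, 40]
PUSH 4   [40, 40, 40, 4]
DUP      [40, 40, 40, 4, 4]
OVER     [40, 40, 40, 4, 4, 4]
OVER     [40, 40, 40, 4, 4, 4, 4]
MUL      [40, 40, 40, 4, 4, 16]
DIV      [40, 40, 40, 4, 0]
ADD      [40, 40, 40, 4]
POP      [40, 40, 40]
DIV      [40, 1]
POP      [40]
NEG      [-40]
NEG      [40]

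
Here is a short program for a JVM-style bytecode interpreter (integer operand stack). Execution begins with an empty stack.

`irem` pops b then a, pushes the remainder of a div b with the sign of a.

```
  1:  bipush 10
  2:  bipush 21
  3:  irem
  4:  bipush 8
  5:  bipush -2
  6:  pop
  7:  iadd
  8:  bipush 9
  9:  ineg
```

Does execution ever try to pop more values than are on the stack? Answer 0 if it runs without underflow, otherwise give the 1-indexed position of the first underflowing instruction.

0

bipush 10  [10]
bipush 21  [10, 21]
irem       [10]
bipush 8   [10, 8]
bipush -2  [10, 8, -2]
pop        [10, 8]
iadd       [18]
bipush 9   [18, 9]
ineg       [18, -9]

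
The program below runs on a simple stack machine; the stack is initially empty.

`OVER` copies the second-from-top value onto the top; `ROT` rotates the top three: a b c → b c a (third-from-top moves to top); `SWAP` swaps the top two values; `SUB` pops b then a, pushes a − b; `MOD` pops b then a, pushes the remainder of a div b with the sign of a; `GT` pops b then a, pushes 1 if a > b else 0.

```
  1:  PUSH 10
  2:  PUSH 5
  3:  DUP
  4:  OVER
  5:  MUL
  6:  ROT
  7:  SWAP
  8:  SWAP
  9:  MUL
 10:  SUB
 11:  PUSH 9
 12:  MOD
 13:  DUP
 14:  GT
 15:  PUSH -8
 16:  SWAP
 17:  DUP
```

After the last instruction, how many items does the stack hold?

3

PUSH 10 → 10
PUSH 5  → 10 5
DUP     → 10 5 5
OVER    → 10 5 5 5
MUL     → 10 5 25
ROT     → 5 25 10
SWAP    → 5 10 25
SWAP    → 5 25 10
MUL     → 5 250
SUB     → -245
PUSH 9  → -245 9
MOD     → -2
DUP     → -2 -2
GT      → 0
PUSH -8 → 0 -8
SWAP    → -8 0
DUP     → -8 0 0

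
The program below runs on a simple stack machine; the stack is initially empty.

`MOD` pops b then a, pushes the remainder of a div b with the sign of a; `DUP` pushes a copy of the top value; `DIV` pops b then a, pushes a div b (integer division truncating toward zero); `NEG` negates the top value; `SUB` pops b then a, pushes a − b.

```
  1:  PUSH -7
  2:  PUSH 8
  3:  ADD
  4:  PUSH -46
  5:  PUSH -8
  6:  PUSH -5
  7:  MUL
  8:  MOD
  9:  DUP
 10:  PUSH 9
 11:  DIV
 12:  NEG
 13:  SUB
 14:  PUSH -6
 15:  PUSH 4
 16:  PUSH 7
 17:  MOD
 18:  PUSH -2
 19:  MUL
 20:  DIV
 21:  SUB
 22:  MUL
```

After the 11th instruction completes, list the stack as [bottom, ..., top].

PUSH -7  : -7
PUSH 8   : -7 8
ADD      : 1
PUSH -46 : 1 -46
PUSH -8  : 1 -46 -8
PUSH -5  : 1 -46 -8 -5
MUL      : 1 -46 40
MOD      : 1 -6
DUP      : 1 -6 -6
PUSH 9   : 1 -6 -6 9
DIV      : 1 -6 0

[1, -6, 0]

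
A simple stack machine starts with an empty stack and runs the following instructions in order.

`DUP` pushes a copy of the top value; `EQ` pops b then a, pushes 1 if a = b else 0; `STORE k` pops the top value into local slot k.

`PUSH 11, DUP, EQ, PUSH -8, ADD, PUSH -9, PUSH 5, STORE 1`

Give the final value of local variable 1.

PUSH 11 → 11
DUP     → 11 11
EQ      → 1
PUSH -8 → 1 -8
ADD     → -7
PUSH -9 → -7 -9
PUSH 5  → -7 -9 5
STORE 1 → -7 -9

5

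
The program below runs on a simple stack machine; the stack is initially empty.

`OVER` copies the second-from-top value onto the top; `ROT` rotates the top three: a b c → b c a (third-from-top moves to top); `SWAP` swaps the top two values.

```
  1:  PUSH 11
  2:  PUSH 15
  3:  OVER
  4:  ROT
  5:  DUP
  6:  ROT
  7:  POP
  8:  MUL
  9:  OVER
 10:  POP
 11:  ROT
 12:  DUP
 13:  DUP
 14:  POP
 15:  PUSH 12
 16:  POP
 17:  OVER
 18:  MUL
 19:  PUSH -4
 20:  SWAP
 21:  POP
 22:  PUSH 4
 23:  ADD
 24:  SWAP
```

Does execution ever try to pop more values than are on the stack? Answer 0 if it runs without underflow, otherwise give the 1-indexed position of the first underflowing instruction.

PUSH 11  11
PUSH 15  11 15
OVER     11 15 11
ROT      15 11 11
DUP      15 11 11 11
ROT      15 11 11 11
POP      15 11 11
MUL      15 121
OVER     15 121 15
POP      15 121
ROT  — needs 3 operands, stack has 2 → underflow

11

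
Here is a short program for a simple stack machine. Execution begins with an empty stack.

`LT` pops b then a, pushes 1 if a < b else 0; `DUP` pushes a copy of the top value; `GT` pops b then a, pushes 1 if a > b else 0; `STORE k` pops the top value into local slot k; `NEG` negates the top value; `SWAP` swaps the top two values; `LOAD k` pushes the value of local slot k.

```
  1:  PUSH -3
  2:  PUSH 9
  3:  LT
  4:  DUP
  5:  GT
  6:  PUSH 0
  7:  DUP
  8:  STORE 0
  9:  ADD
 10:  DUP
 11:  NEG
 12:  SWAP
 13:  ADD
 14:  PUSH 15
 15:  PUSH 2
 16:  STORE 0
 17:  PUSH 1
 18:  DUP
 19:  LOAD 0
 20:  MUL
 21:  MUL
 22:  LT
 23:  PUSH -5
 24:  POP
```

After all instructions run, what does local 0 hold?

PUSH -3  -3
PUSH 9   -3 9
LT       1
DUP      1 1
GT       0
PUSH 0   0 0
DUP      0 0 0
STORE 0  0 0
ADD      0
DUP      0 0
NEG      0 0
SWAP     0 0
ADD      0
PUSH 15  0 15
PUSH 2   0 15 2
STORE 0  0 15
PUSH 1   0 15 1
DUP      0 15 1 1
LOAD 0   0 15 1 1 2
MUL      0 15 1 2
MUL      0 15 2
LT       0 0
PUSH -5  0 0 -5
POP      0 0

2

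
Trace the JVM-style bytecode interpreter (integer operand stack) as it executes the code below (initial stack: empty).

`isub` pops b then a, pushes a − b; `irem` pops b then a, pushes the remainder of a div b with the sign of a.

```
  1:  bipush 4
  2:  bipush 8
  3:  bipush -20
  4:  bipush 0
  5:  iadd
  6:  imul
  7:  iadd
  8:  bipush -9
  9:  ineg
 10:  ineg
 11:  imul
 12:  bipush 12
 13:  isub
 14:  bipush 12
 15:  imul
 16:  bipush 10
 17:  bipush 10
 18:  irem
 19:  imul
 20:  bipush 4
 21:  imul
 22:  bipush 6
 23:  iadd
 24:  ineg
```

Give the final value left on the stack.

-6

bipush 4    4
bipush 8    4 8
bipush -20  4 8 -20
bipush 0    4 8 -20 0
iadd        4 8 -20
imul        4 -160
iadd        -156
bipush -9   -156 -9
ineg        -156 9
ineg        -156 -9
imul        1404
bipush 12   1404 12
isub        1392
bipush 12   1392 12
imul        16704
bipush 10   16704 10
bipush 10   16704 10 10
irem        16704 0
imul        0
bipush 4    0 4
imul        0
bipush 6    0 6
iadd        6
ineg        -6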